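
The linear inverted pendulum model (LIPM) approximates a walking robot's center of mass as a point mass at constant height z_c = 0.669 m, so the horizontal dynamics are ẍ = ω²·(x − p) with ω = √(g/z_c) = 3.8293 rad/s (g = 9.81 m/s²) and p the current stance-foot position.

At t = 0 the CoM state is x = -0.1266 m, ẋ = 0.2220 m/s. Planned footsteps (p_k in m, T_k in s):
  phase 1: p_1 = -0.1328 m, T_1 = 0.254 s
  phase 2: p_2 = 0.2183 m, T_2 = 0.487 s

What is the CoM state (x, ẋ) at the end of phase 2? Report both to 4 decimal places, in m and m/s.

x = -0.3958, ẋ = -2.1316

phase 1: p=-0.1328, T=0.254, ωT=0.972642, cosh=1.511503, sinh=1.133420; start (x,ẋ)=(-0.126600, 0.222000) → end (x,ẋ)=(-0.057720, 0.362463)
phase 2: p=0.2183, T=0.487, ωT=1.864869, cosh=3.305004, sinh=3.150087; start (x,ẋ)=(-0.057720, 0.362463) → end (x,ẋ)=(-0.395774, -2.131582)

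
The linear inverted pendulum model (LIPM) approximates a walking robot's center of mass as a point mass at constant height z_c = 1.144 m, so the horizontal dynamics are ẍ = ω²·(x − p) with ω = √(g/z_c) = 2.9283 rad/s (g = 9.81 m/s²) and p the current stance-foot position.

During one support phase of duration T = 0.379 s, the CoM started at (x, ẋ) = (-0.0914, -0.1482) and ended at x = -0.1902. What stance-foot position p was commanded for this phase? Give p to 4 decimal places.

ωT = 2.9283·0.379 = 1.109826; cosh(ωT) = 1.681723, sinh(ωT) = 1.352107
x(T) = p + (x₀−p)·cosh(ωT) + (ẋ₀/ω)·sinh(ωT) ⇒ p·(1 − cosh) = x(T) − x₀·cosh − (ẋ₀/ω)·sinh
numerator   = -0.1902 − (-0.0914)·1.681723 − (-0.1482/2.9283)·1.352107 = 0.031939
denominator = 1 − 1.681723 = -0.681723
p = 0.031939 / -0.681723 = -0.0469

p = -0.0469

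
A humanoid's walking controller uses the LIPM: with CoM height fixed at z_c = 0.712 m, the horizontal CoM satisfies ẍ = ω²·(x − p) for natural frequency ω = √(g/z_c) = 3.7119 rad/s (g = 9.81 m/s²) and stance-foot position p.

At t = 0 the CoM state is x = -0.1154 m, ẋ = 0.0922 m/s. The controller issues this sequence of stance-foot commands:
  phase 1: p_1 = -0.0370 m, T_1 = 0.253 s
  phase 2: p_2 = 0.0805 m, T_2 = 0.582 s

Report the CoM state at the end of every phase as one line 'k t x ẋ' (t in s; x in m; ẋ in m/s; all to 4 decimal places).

phase 1: p=-0.0370, T=0.253, ωT=0.939111, cosh=1.474341, sinh=1.083365; start (x,ẋ)=(-0.115400, 0.092200) → end (x,ẋ)=(-0.125679, -0.179339)
phase 2: p=0.0805, T=0.582, ωT=2.160326, cosh=4.394625, sinh=4.279338; start (x,ẋ)=(-0.125679, -0.179339) → end (x,ẋ)=(-1.032332, -4.063166)

1 0.2530 -0.1257 -0.1793
2 0.8350 -1.0323 -4.0632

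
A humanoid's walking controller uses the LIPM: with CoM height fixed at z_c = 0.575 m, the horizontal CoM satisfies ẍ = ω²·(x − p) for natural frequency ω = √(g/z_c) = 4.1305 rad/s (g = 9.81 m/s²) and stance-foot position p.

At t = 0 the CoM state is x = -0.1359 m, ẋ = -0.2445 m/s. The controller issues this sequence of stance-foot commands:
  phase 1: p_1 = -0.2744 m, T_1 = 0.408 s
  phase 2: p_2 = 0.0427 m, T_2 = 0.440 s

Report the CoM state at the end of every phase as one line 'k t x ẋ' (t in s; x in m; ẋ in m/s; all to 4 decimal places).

1 0.4080 -0.0422 0.8077
2 0.8480 0.3605 1.5010

phase 1: p=-0.2744, T=0.408, ωT=1.685244, cosh=2.789583, sinh=2.604184; start (x,ẋ)=(-0.135900, -0.244500) → end (x,ẋ)=(-0.042194, 0.807733)
phase 2: p=0.0427, T=0.440, ωT=1.817420, cosh=3.159200, sinh=2.996756; start (x,ẋ)=(-0.042194, 0.807733) → end (x,ẋ)=(0.360528, 1.500962)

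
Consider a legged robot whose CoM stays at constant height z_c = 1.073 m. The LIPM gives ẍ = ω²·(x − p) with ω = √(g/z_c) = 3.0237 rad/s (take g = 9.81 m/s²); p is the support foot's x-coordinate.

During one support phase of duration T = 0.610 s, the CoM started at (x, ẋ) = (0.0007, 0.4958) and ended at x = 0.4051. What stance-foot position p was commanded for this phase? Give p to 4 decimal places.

ωT = 3.0237·0.610 = 1.844457; cosh(ωT) = 3.241388, sinh(ωT) = 3.083277
x(T) = p + (x₀−p)·cosh(ωT) + (ẋ₀/ω)·sinh(ωT) ⇒ p·(1 − cosh) = x(T) − x₀·cosh − (ẋ₀/ω)·sinh
numerator   = 0.4051 − (0.0007)·3.241388 − (0.4958/3.0237)·3.083277 = -0.102738
denominator = 1 − 3.241388 = -2.241388
p = -0.102738 / -2.241388 = 0.0458

p = 0.0458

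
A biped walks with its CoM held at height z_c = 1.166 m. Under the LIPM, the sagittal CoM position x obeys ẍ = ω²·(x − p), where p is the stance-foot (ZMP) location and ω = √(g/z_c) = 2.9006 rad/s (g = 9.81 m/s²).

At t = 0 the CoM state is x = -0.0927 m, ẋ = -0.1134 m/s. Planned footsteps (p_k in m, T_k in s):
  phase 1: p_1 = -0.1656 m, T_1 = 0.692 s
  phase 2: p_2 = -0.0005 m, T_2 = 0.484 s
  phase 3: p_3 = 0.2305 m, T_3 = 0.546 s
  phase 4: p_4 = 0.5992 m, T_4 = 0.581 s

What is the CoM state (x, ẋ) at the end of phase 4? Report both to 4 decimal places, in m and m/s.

x = 1.1573, ẋ = 1.8466

phase 1: p=-0.1656, T=0.692, ωT=2.007215, cosh=3.788462, sinh=3.654100; start (x,ẋ)=(-0.092700, -0.113400) → end (x,ẋ)=(-0.032279, 0.343061)
phase 2: p=-0.0005, T=0.484, ωT=1.403890, cosh=2.158323, sinh=1.912684; start (x,ẋ)=(-0.032279, 0.343061) → end (x,ẋ)=(0.157128, 0.564127)
phase 3: p=0.2305, T=0.546, ωT=1.583728, cosh=2.539148, sinh=2.333939; start (x,ẋ)=(0.157128, 0.564127) → end (x,ẋ)=(0.498117, 0.935686)
phase 4: p=0.5992, T=0.581, ωT=1.685249, cosh=2.789595, sinh=2.604197; start (x,ẋ)=(0.498117, 0.935686) → end (x,ẋ)=(1.157289, 1.846627)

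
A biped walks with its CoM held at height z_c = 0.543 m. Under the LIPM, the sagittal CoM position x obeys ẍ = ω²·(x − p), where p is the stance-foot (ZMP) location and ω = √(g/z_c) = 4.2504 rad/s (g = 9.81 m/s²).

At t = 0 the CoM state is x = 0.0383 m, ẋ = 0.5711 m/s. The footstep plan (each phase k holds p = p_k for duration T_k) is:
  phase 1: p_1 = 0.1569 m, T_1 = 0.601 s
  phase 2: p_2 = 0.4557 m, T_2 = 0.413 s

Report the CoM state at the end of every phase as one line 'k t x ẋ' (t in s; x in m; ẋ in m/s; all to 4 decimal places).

phase 1: p=0.1569, T=0.601, ωT=2.554490, cosh=6.471237, sinh=6.393505; start (x,ẋ)=(0.038300, 0.571100) → end (x,ẋ)=(0.248467, 0.472774)
phase 2: p=0.4557, T=0.413, ωT=1.755415, cosh=2.979342, sinh=2.806507; start (x,ẋ)=(0.248467, 0.472774) → end (x,ẋ)=(0.150451, -1.063480)

1 0.6010 0.2485 0.4728
2 1.0140 0.1505 -1.0635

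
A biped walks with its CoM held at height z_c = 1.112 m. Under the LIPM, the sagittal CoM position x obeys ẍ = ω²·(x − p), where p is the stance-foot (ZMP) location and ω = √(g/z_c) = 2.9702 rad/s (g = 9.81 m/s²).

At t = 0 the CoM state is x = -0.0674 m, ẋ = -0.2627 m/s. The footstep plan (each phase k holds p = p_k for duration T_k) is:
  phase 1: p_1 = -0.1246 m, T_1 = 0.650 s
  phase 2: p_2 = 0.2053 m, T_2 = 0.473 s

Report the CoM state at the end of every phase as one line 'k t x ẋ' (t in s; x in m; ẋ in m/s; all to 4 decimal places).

1 0.6500 -0.2217 -0.3513
2 1.1230 -0.9437 -3.1876

phase 1: p=-0.1246, T=0.650, ωT=1.930630, cosh=3.519454, sinh=3.374398; start (x,ẋ)=(-0.067400, -0.262700) → end (x,ẋ)=(-0.221737, -0.351266)
phase 2: p=0.2053, T=0.473, ωT=1.404905, cosh=2.160264, sinh=1.914874; start (x,ẋ)=(-0.221737, -0.351266) → end (x,ẋ)=(-0.943671, -3.187622)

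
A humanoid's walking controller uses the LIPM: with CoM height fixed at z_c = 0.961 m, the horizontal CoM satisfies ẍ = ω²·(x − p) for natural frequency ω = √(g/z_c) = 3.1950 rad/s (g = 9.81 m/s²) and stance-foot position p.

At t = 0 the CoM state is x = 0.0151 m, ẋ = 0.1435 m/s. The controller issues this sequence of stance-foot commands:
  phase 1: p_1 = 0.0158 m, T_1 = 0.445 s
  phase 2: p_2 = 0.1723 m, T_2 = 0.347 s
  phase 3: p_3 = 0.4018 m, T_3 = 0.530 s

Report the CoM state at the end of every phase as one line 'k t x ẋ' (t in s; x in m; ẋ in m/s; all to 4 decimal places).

phase 1: p=0.0158, T=0.445, ωT=1.421775, cosh=2.192878, sinh=1.951592; start (x,ẋ)=(0.015100, 0.143500) → end (x,ẋ)=(0.101919, 0.310313)
phase 2: p=0.1723, T=0.347, ωT=1.108665, cosh=1.680155, sinh=1.350156; start (x,ẋ)=(0.101919, 0.310313) → end (x,ẋ)=(0.185182, 0.217767)
phase 3: p=0.4018, T=0.530, ωT=1.693350, cosh=2.810784, sinh=2.626882; start (x,ẋ)=(0.185182, 0.217767) → end (x,ẋ)=(-0.028022, -1.205956)

1 0.4450 0.1019 0.3103
2 0.7920 0.1852 0.2178
3 1.3220 -0.0280 -1.2060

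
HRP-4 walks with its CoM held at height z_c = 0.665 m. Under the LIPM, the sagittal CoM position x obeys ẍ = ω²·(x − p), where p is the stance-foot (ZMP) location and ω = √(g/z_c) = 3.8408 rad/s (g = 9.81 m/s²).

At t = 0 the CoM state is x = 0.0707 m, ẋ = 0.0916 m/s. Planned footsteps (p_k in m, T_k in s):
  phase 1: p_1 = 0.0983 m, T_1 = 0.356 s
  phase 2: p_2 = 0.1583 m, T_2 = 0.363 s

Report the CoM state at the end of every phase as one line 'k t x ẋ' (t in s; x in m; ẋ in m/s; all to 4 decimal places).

phase 1: p=0.0983, T=0.356, ωT=1.367325, cosh=2.089812, sinh=1.835025; start (x,ẋ)=(0.070700, 0.091600) → end (x,ẋ)=(0.084385, -0.003097)
phase 2: p=0.1583, T=0.363, ωT=1.394210, cosh=2.139909, sinh=1.891881; start (x,ẋ)=(0.084385, -0.003097) → end (x,ẋ)=(-0.001397, -0.543718)

1 0.3560 0.0844 -0.0031
2 0.7190 -0.0014 -0.5437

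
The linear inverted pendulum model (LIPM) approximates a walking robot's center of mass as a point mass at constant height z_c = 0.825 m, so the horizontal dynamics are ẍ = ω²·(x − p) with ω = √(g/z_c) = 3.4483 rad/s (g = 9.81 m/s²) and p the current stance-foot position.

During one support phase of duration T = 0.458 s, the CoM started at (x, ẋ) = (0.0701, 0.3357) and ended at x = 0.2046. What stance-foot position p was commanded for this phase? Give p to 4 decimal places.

p = 0.1300

ωT = 3.4483·0.458 = 1.579321; cosh(ωT) = 2.528889, sinh(ωT) = 2.322774
x(T) = p + (x₀−p)·cosh(ωT) + (ẋ₀/ω)·sinh(ωT) ⇒ p·(1 − cosh) = x(T) − x₀·cosh − (ẋ₀/ω)·sinh
numerator   = 0.2046 − (0.0701)·2.528889 − (0.3357/3.4483)·2.322774 = -0.198803
denominator = 1 − 2.528889 = -1.528889
p = -0.198803 / -1.528889 = 0.1300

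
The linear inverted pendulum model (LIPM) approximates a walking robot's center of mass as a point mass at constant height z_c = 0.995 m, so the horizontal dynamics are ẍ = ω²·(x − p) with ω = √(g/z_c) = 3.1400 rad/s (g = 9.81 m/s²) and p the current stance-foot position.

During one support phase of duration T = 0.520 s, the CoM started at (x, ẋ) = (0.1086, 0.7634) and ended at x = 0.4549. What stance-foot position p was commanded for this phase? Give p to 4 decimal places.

ωT = 3.1400·0.520 = 1.632800; cosh(ωT) = 2.656784, sinh(ωT) = 2.461402
x(T) = p + (x₀−p)·cosh(ωT) + (ẋ₀/ω)·sinh(ωT) ⇒ p·(1 − cosh) = x(T) − x₀·cosh − (ẋ₀/ω)·sinh
numerator   = 0.4549 − (0.1086)·2.656784 − (0.7634/3.1400)·2.461402 = -0.432045
denominator = 1 − 2.656784 = -1.656784
p = -0.432045 / -1.656784 = 0.2608

p = 0.2608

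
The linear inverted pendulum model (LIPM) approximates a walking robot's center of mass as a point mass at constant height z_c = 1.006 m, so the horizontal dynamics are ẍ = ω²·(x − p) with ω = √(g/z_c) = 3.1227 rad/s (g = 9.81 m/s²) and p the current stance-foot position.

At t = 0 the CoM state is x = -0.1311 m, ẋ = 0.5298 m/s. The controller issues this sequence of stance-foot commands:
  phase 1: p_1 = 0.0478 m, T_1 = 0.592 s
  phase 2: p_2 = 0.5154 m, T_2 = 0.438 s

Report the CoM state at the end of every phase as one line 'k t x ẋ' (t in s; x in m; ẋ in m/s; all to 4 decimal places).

1 0.5920 -0.0090 -0.0059
2 1.0300 -0.5843 -3.0186

phase 1: p=0.0478, T=0.592, ωT=1.848638, cosh=3.254309, sinh=3.096857; start (x,ẋ)=(-0.131100, 0.529800) → end (x,ẋ)=(-0.008980, -0.005930)
phase 2: p=0.5154, T=0.438, ωT=1.367743, cosh=2.090579, sinh=1.835898; start (x,ẋ)=(-0.008980, -0.005930) → end (x,ẋ)=(-0.584345, -3.018647)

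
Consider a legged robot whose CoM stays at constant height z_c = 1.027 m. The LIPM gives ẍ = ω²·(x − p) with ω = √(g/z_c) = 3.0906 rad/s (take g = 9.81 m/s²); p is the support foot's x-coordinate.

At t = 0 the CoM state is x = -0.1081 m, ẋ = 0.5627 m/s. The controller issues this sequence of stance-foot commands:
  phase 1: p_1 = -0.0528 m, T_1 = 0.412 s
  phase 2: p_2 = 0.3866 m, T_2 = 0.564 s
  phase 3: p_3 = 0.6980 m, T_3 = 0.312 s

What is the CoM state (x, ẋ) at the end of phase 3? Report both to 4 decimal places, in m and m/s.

x = 0.3146, ẋ = -0.7136

phase 1: p=-0.0528, T=0.412, ωT=1.273327, cosh=1.926309, sinh=1.646411; start (x,ẋ)=(-0.108100, 0.562700) → end (x,ẋ)=(0.140434, 0.802546)
phase 2: p=0.3866, T=0.564, ωT=1.743098, cosh=2.945000, sinh=2.770023; start (x,ẋ)=(0.140434, 0.802546) → end (x,ẋ)=(0.380942, 0.256064)
phase 3: p=0.6980, T=0.312, ωT=0.964267, cosh=1.502064, sinh=1.120801; start (x,ẋ)=(0.380942, 0.256064) → end (x,ẋ)=(0.314620, -0.713648)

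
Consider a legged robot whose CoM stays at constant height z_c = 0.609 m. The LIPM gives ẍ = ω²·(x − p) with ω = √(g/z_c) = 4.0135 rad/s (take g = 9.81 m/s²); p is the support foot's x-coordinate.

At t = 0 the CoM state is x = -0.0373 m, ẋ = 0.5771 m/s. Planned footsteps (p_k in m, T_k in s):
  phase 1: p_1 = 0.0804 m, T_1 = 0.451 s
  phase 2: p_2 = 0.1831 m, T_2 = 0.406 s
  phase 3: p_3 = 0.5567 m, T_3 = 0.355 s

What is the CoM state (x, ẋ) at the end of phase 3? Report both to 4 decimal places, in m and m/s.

phase 1: p=0.0804, T=0.451, ωT=1.810088, cosh=3.137314, sinh=2.973674; start (x,ẋ)=(-0.037300, 0.577100) → end (x,ẋ)=(0.138722, 0.405813)
phase 2: p=0.1831, T=0.406, ωT=1.629481, cosh=2.648629, sinh=2.452598; start (x,ẋ)=(0.138722, 0.405813) → end (x,ẋ)=(0.313546, 0.638012)
phase 3: p=0.5567, T=0.355, ωT=1.424792, cosh=2.198777, sinh=1.958218; start (x,ẋ)=(0.313546, 0.638012) → end (x,ẋ)=(0.333350, -0.508176)

x = 0.3333, ẋ = -0.5082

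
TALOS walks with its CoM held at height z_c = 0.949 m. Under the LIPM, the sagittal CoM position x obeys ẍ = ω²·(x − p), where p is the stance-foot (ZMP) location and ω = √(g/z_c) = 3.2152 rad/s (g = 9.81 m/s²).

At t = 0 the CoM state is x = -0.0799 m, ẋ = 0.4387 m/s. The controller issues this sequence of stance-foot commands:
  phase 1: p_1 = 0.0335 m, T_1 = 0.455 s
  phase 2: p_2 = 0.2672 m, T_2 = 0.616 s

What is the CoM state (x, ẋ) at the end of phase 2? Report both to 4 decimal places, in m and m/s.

phase 1: p=0.0335, T=0.455, ωT=1.462916, cosh=2.275047, sinh=2.043487; start (x,ẋ)=(-0.079900, 0.438700) → end (x,ẋ)=(0.054335, 0.253000)
phase 2: p=0.2672, T=0.616, ωT=1.980563, cosh=3.692407, sinh=3.554416; start (x,ẋ)=(0.054335, 0.253000) → end (x,ẋ)=(-0.239093, -1.498480)

x = -0.2391, ẋ = -1.4985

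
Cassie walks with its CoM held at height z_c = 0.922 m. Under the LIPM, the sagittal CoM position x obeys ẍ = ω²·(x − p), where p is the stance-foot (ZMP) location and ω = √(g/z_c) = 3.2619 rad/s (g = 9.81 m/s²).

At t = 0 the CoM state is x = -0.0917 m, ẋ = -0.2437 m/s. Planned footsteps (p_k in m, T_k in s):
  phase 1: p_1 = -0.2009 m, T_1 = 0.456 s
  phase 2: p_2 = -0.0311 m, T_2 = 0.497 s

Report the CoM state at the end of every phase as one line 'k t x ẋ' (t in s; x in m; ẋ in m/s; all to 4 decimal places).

phase 1: p=-0.2009, T=0.456, ωT=1.487426, cosh=2.325822, sinh=2.099869; start (x,ẋ)=(-0.091700, -0.243700) → end (x,ẋ)=(-0.103804, 0.181169)
phase 2: p=-0.0311, T=0.497, ωT=1.621164, cosh=2.628323, sinh=2.430654; start (x,ẋ)=(-0.103804, 0.181169) → end (x,ẋ)=(-0.087188, -0.100263)

1 0.4560 -0.1038 0.1812
2 0.9530 -0.0872 -0.1003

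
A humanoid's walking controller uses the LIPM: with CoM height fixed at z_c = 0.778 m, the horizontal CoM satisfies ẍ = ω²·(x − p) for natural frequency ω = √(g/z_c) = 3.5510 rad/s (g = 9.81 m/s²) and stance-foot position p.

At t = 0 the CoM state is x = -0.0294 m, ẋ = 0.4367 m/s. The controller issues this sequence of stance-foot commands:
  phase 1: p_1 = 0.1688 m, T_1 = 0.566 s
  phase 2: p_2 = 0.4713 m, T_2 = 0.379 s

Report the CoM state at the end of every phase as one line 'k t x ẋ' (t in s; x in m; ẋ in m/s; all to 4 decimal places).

phase 1: p=0.1688, T=0.566, ωT=2.009866, cosh=3.798162, sinh=3.664155; start (x,ẋ)=(-0.029400, 0.436700) → end (x,ẋ)=(-0.133380, -0.920205)
phase 2: p=0.4713, T=0.379, ωT=1.345829, cosh=2.050847, sinh=1.790523; start (x,ẋ)=(-0.133380, -0.920205) → end (x,ẋ)=(-1.232802, -5.731844)

1 0.5660 -0.1334 -0.9202
2 0.9450 -1.2328 -5.7318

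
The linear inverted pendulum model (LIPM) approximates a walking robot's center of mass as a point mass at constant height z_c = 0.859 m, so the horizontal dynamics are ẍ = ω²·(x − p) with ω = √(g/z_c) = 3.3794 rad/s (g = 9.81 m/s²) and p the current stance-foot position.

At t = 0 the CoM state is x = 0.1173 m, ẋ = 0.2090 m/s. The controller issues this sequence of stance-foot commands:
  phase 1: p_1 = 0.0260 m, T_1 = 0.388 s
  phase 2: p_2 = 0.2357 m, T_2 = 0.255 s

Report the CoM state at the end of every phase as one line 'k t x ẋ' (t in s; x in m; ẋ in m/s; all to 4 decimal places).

1 0.3880 0.3141 0.9468
2 0.6430 0.6175 1.5783

phase 1: p=0.0260, T=0.388, ωT=1.311207, cosh=1.990073, sinh=1.720578; start (x,ẋ)=(0.117300, 0.209000) → end (x,ẋ)=(0.314103, 0.946791)
phase 2: p=0.2357, T=0.255, ωT=0.861747, cosh=1.394858, sinh=0.972435; start (x,ẋ)=(0.314103, 0.946791) → end (x,ẋ)=(0.617504, 1.578291)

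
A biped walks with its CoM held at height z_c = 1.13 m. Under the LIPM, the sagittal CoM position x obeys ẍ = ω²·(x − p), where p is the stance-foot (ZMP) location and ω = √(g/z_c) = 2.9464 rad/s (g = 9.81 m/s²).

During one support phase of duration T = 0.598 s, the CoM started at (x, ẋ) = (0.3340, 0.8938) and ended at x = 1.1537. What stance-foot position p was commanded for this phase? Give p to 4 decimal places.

p = 0.3528

ωT = 2.9464·0.598 = 1.761947; cosh(ωT) = 2.997738, sinh(ωT) = 2.826028
x(T) = p + (x₀−p)·cosh(ωT) + (ẋ₀/ω)·sinh(ωT) ⇒ p·(1 − cosh) = x(T) − x₀·cosh − (ẋ₀/ω)·sinh
numerator   = 1.1537 − (0.3340)·2.997738 − (0.8938/2.9464)·2.826028 = -0.704829
denominator = 1 − 2.997738 = -1.997738
p = -0.704829 / -1.997738 = 0.3528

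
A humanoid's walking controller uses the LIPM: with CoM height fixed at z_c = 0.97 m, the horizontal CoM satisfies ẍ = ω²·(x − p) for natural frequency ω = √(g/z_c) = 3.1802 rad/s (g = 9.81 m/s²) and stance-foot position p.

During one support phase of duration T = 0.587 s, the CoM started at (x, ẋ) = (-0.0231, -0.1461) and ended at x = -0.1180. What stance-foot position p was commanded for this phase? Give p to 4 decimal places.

p = -0.0448

ωT = 3.1802·0.587 = 1.866777; cosh(ωT) = 3.311021, sinh(ωT) = 3.156400
x(T) = p + (x₀−p)·cosh(ωT) + (ẋ₀/ω)·sinh(ωT) ⇒ p·(1 − cosh) = x(T) − x₀·cosh − (ẋ₀/ω)·sinh
numerator   = -0.1180 − (-0.0231)·3.311021 − (-0.1461/3.1802)·3.156400 = 0.103491
denominator = 1 − 3.311021 = -2.311021
p = 0.103491 / -2.311021 = -0.0448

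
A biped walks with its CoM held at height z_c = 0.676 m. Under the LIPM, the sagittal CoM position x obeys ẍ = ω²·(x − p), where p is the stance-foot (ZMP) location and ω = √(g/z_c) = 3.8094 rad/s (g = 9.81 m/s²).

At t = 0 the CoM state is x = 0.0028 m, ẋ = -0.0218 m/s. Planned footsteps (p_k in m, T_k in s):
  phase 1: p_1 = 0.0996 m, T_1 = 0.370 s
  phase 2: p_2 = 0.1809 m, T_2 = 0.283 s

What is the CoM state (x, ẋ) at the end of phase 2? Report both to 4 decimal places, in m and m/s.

x = -0.5729, ẋ = -2.7375

phase 1: p=0.0996, T=0.370, ωT=1.409478, cosh=2.169044, sinh=1.924774; start (x,ẋ)=(0.002800, -0.021800) → end (x,ẋ)=(-0.121378, -0.757045)
phase 2: p=0.1809, T=0.283, ωT=1.078060, cosh=1.639614, sinh=1.299359; start (x,ẋ)=(-0.121378, -0.757045) → end (x,ẋ)=(-0.572943, -2.737473)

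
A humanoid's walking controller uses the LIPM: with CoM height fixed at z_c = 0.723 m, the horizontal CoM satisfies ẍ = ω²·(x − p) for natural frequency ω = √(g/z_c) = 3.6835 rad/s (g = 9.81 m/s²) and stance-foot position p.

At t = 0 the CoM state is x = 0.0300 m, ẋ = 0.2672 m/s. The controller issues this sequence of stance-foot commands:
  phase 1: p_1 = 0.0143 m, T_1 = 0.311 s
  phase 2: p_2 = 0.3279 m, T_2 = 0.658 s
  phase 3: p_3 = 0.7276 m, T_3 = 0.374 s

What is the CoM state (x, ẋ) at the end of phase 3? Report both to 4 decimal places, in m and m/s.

x = -0.9282, ẋ = -5.7005

phase 1: p=0.0143, T=0.311, ωT=1.145568, cosh=1.731136, sinh=1.413093; start (x,ẋ)=(0.030000, 0.267200) → end (x,ẋ)=(0.143984, 0.544280)
phase 2: p=0.3279, T=0.658, ωT=2.423743, cosh=5.688310, sinh=5.599721; start (x,ẋ)=(0.143984, 0.544280) → end (x,ẋ)=(0.109153, -0.697520)
phase 3: p=0.7276, T=0.374, ωT=1.377629, cosh=2.108832, sinh=1.856656; start (x,ẋ)=(0.109153, -0.697520) → end (x,ẋ)=(-0.928183, -5.700505)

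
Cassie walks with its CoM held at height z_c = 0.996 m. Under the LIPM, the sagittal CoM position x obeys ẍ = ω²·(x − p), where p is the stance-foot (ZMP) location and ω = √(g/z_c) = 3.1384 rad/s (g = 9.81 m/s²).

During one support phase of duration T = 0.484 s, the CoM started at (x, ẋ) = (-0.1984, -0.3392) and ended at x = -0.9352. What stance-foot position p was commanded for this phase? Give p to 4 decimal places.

ωT = 3.1384·0.484 = 1.518986; cosh(ωT) = 2.393262, sinh(ωT) = 2.174328
x(T) = p + (x₀−p)·cosh(ωT) + (ẋ₀/ω)·sinh(ωT) ⇒ p·(1 − cosh) = x(T) − x₀·cosh − (ẋ₀/ω)·sinh
numerator   = -0.9352 − (-0.1984)·2.393262 − (-0.3392/3.1384)·2.174328 = -0.225374
denominator = 1 − 2.393262 = -1.393262
p = -0.225374 / -1.393262 = 0.1618

p = 0.1618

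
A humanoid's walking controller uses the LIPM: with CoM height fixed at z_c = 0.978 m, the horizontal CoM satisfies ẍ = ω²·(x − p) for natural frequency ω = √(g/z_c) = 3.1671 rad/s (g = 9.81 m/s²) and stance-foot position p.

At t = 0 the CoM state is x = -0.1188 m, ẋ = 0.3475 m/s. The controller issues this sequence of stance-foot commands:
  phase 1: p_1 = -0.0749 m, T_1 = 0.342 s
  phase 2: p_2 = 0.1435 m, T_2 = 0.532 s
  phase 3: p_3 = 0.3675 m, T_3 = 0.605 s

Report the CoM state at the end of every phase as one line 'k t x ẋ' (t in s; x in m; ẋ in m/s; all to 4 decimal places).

phase 1: p=-0.0749, T=0.342, ωT=1.083148, cosh=1.646246, sinh=1.307718; start (x,ẋ)=(-0.118800, 0.347500) → end (x,ẋ)=(-0.003685, 0.390251)
phase 2: p=0.1435, T=0.532, ωT=1.684897, cosh=2.788680, sinh=2.603217; start (x,ẋ)=(-0.003685, 0.390251) → end (x,ẋ)=(0.053817, -0.125203)
phase 3: p=0.3675, T=0.605, ωT=1.916095, cosh=3.470779, sinh=3.323599; start (x,ẋ)=(0.053817, -0.125203) → end (x,ẋ)=(-0.852613, -3.736428)

1 0.3420 -0.0037 0.3903
2 0.8740 0.0538 -0.1252
3 1.4790 -0.8526 -3.7364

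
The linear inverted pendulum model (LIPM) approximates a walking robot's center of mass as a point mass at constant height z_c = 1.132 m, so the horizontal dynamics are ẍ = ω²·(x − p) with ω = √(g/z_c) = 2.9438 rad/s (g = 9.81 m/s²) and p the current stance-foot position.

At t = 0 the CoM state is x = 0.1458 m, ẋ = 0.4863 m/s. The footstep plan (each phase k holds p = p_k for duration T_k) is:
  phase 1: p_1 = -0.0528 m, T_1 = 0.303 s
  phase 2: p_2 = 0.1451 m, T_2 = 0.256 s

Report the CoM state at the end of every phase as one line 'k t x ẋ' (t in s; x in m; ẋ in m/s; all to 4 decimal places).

phase 1: p=-0.0528, T=0.303, ωT=0.891971, cosh=1.424891, sinh=1.015044; start (x,ẋ)=(0.145800, 0.486300) → end (x,ẋ)=(0.397863, 1.286358)
phase 2: p=0.1451, T=0.256, ωT=0.753613, cosh=1.297663, sinh=0.827000; start (x,ẋ)=(0.397863, 1.286358) → end (x,ẋ)=(0.834477, 2.284617)

1 0.3030 0.3979 1.2864
2 0.5590 0.8345 2.2846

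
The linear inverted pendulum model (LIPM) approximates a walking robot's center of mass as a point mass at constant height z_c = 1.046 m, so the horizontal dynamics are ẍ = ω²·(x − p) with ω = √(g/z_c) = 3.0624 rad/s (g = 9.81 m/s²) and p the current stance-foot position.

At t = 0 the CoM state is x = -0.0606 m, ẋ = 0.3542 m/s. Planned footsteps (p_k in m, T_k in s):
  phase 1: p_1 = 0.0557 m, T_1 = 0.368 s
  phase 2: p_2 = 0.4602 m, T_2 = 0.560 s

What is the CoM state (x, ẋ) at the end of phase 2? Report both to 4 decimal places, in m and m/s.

phase 1: p=0.0557, T=0.368, ωT=1.126963, cosh=1.705143, sinh=1.381127; start (x,ẋ)=(-0.060600, 0.354200) → end (x,ẋ)=(0.017134, 0.112063)
phase 2: p=0.4602, T=0.560, ωT=1.714944, cosh=2.868169, sinh=2.688195; start (x,ẋ)=(0.017134, 0.112063) → end (x,ẋ)=(-0.712217, -3.326046)

x = -0.7122, ẋ = -3.3260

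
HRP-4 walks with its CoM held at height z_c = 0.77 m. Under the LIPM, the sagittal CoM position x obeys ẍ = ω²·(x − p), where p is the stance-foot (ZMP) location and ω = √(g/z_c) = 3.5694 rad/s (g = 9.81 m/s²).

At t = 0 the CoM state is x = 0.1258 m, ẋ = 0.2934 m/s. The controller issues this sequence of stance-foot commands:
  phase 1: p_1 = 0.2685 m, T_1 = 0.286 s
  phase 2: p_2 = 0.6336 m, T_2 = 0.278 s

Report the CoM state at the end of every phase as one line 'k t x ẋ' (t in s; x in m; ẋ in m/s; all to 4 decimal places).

1 0.2860 0.1440 -0.1551
2 0.5640 -0.1680 -2.2708

phase 1: p=0.2685, T=0.286, ωT=1.020848, cosh=1.567919, sinh=1.207630; start (x,ẋ)=(0.125800, 0.293400) → end (x,ẋ)=(0.144024, -0.155083)
phase 2: p=0.6336, T=0.278, ωT=0.992293, cosh=1.534069, sinh=1.163344; start (x,ẋ)=(0.144024, -0.155083) → end (x,ẋ)=(-0.167989, -2.270844)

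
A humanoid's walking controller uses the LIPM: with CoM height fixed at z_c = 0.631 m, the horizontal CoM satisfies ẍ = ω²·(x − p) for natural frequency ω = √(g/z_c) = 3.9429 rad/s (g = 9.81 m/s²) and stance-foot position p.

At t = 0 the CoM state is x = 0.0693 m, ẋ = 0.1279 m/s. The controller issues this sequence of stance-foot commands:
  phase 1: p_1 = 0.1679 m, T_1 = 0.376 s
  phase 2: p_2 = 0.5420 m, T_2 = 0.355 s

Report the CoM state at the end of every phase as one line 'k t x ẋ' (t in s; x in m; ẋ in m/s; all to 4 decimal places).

phase 1: p=0.1679, T=0.376, ωT=1.482530, cosh=2.315569, sinh=2.088507; start (x,ẋ)=(0.069300, 0.127900) → end (x,ẋ)=(0.007332, -0.515787)
phase 2: p=0.5420, T=0.355, ωT=1.399729, cosh=2.150383, sinh=1.903720; start (x,ẋ)=(0.007332, -0.515787) → end (x,ẋ)=(-0.856775, -5.122453)

1 0.3760 0.0073 -0.5158
2 0.7310 -0.8568 -5.1225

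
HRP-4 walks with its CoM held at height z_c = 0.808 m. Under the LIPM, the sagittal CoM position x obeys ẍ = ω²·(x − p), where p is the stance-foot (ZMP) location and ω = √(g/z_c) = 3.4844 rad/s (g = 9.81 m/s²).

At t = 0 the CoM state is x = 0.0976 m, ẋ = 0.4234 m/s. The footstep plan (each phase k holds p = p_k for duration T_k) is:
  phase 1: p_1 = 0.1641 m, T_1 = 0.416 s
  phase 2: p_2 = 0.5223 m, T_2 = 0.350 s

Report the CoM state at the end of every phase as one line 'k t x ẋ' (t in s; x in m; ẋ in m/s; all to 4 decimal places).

1 0.4160 0.2592 0.4853
2 0.7660 0.2533 -0.5231

phase 1: p=0.1641, T=0.416, ωT=1.449510, cosh=2.247856, sinh=2.013171; start (x,ẋ)=(0.097600, 0.423400) → end (x,ẋ)=(0.259244, 0.485265)
phase 2: p=0.5223, T=0.350, ωT=1.219540, cosh=1.840498, sinh=1.545132; start (x,ẋ)=(0.259244, 0.485265) → end (x,ẋ)=(0.253334, -0.523126)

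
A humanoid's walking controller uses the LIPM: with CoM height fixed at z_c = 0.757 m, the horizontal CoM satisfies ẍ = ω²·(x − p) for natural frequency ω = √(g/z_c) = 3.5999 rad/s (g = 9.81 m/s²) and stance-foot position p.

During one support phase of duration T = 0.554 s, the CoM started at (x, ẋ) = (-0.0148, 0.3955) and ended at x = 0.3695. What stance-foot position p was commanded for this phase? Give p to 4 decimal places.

p = -0.0105

ωT = 3.5999·0.554 = 1.994345; cosh(ωT) = 3.741744, sinh(ωT) = 3.605642
x(T) = p + (x₀−p)·cosh(ωT) + (ẋ₀/ω)·sinh(ωT) ⇒ p·(1 − cosh) = x(T) − x₀·cosh − (ẋ₀/ω)·sinh
numerator   = 0.3695 − (-0.0148)·3.741744 − (0.3955/3.5999)·3.605642 = 0.028747
denominator = 1 − 3.741744 = -2.741744
p = 0.028747 / -2.741744 = -0.0105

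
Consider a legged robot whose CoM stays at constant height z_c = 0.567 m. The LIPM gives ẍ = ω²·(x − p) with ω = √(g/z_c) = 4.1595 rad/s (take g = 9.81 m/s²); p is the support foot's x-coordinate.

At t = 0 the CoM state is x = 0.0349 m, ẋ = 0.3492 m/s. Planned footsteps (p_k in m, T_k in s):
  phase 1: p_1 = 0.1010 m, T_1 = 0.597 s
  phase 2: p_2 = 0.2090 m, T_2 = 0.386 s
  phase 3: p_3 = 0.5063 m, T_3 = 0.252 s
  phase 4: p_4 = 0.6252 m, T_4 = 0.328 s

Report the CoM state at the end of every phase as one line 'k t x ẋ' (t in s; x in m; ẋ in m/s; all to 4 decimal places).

phase 1: p=0.1010, T=0.597, ωT=2.483221, cosh=6.031635, sinh=5.948161; start (x,ẋ)=(0.034900, 0.349200) → end (x,ẋ)=(0.201671, 0.470842)
phase 2: p=0.2090, T=0.386, ωT=1.605567, cosh=2.590729, sinh=2.389954; start (x,ẋ)=(0.201671, 0.470842) → end (x,ẋ)=(0.460548, 1.146969)
phase 3: p=0.5063, T=0.252, ωT=1.048194, cosh=1.601533, sinh=1.250962; start (x,ẋ)=(0.460548, 1.146969) → end (x,ẋ)=(0.777976, 1.598846)
phase 4: p=0.6252, T=0.328, ωT=1.364316, cosh=2.084301, sinh=1.828745; start (x,ẋ)=(0.777976, 1.598846) → end (x,ẋ)=(1.646572, 4.494593)

1 0.5970 0.2017 0.4708
2 0.9830 0.4605 1.1470
3 1.2350 0.7780 1.5988
4 1.5630 1.6466 4.4946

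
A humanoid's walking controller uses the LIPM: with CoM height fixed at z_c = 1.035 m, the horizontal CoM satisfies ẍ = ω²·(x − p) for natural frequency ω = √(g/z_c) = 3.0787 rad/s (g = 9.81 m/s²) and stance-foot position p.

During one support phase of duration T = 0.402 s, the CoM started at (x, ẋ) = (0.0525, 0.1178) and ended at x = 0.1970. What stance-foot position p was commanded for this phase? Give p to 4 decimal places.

p = -0.0443

ωT = 3.0787·0.402 = 1.237637; cosh(ωT) = 1.868764, sinh(ωT) = 1.578695
x(T) = p + (x₀−p)·cosh(ωT) + (ẋ₀/ω)·sinh(ωT) ⇒ p·(1 − cosh) = x(T) − x₀·cosh − (ẋ₀/ω)·sinh
numerator   = 0.1970 − (0.0525)·1.868764 − (0.1178/3.0787)·1.578695 = 0.038484
denominator = 1 − 1.868764 = -0.868764
p = 0.038484 / -0.868764 = -0.0443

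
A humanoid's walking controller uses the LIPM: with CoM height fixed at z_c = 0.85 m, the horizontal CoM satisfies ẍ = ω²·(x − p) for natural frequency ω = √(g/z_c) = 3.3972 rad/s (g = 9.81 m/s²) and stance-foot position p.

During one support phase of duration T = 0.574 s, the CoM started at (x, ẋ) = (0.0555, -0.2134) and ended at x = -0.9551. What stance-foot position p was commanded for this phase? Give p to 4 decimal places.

p = 0.3627

ωT = 3.3972·0.574 = 1.949993; cosh(ωT) = 3.585456, sinh(ωT) = 3.443181
x(T) = p + (x₀−p)·cosh(ωT) + (ẋ₀/ω)·sinh(ωT) ⇒ p·(1 − cosh) = x(T) − x₀·cosh − (ẋ₀/ω)·sinh
numerator   = -0.9551 − (0.0555)·3.585456 − (-0.2134/3.3972)·3.443181 = -0.937804
denominator = 1 − 3.585456 = -2.585456
p = -0.937804 / -2.585456 = 0.3627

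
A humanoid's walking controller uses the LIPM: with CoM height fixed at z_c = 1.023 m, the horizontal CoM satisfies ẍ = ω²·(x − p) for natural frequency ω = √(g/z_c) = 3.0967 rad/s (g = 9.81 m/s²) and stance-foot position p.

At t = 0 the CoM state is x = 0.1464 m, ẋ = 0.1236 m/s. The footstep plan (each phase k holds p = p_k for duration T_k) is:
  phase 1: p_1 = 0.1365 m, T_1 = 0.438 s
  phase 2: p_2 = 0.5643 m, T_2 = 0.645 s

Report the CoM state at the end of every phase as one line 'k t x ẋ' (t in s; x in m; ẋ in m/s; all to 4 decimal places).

1 0.4380 0.2293 0.3114
2 1.0830 -0.3291 -2.5835

phase 1: p=0.1365, T=0.438, ωT=1.356355, cosh=2.069807, sinh=1.812209; start (x,ẋ)=(0.146400, 0.123600) → end (x,ẋ)=(0.229323, 0.311386)
phase 2: p=0.5643, T=0.645, ωT=1.997371, cosh=3.752675, sinh=3.616984; start (x,ẋ)=(0.229323, 0.311386) → end (x,ẋ)=(-0.329059, -2.583457)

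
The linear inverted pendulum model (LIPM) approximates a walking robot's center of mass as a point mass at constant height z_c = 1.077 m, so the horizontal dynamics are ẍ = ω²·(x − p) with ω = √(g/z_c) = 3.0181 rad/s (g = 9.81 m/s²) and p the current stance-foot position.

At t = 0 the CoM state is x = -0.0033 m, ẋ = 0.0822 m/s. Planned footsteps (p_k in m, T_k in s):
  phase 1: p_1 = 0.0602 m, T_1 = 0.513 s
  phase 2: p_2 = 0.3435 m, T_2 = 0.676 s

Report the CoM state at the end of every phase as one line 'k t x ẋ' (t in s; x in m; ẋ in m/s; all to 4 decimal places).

1 0.5130 -0.0347 -0.2283
2 1.1890 -1.4218 -5.2092

phase 1: p=0.0602, T=0.513, ωT=1.548285, cosh=2.458005, sinh=2.245393; start (x,ẋ)=(-0.003300, 0.082200) → end (x,ẋ)=(-0.034729, -0.228280)
phase 2: p=0.3435, T=0.676, ωT=2.040236, cosh=3.911210, sinh=3.781212; start (x,ẋ)=(-0.034729, -0.228280) → end (x,ẋ)=(-1.421831, -5.209224)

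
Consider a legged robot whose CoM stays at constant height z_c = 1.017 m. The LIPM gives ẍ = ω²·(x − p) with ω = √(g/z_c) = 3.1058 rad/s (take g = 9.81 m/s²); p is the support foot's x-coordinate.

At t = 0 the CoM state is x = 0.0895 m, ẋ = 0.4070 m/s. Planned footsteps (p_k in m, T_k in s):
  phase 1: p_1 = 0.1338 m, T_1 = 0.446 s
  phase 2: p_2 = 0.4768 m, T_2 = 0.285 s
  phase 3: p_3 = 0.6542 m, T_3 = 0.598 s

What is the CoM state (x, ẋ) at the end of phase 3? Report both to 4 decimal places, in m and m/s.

phase 1: p=0.1338, T=0.446, ωT=1.385187, cosh=2.122925, sinh=1.872648; start (x,ẋ)=(0.089500, 0.407000) → end (x,ẋ)=(0.285156, 0.606378)
phase 2: p=0.4768, T=0.285, ωT=0.885153, cosh=1.418003, sinh=1.005352; start (x,ẋ)=(0.285156, 0.606378) → end (x,ẋ)=(0.401334, 0.261452)
phase 3: p=0.6542, T=0.598, ωT=1.857268, cosh=3.281156, sinh=3.125058; start (x,ẋ)=(0.401334, 0.261452) → end (x,ẋ)=(0.087579, -1.596406)

x = 0.0876, ẋ = -1.5964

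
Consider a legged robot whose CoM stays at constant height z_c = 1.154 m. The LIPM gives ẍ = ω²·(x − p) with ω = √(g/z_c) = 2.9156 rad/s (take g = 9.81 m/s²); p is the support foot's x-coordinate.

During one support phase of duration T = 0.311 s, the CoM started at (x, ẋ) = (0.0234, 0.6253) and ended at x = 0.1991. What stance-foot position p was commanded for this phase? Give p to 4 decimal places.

ωT = 2.9156·0.311 = 0.906752; cosh(ωT) = 1.440050, sinh(ωT) = 1.036216
x(T) = p + (x₀−p)·cosh(ωT) + (ẋ₀/ω)·sinh(ωT) ⇒ p·(1 − cosh) = x(T) − x₀·cosh − (ẋ₀/ω)·sinh
numerator   = 0.1991 − (0.0234)·1.440050 − (0.6253/2.9156)·1.036216 = -0.056831
denominator = 1 − 1.440050 = -0.440050
p = -0.056831 / -0.440050 = 0.1291

p = 0.1291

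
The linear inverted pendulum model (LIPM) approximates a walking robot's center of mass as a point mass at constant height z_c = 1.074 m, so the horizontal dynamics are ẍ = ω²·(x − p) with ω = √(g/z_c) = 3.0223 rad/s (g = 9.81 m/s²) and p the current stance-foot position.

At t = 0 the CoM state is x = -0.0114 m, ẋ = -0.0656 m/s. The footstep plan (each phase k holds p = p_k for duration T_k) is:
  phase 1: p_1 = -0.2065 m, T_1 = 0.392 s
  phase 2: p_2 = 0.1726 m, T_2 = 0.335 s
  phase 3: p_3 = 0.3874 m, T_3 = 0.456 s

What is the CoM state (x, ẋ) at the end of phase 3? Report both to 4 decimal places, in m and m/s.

phase 1: p=-0.2065, T=0.392, ωT=1.184742, cosh=1.787833, sinh=1.482008; start (x,ẋ)=(-0.011400, -0.065600) → end (x,ẋ)=(0.110139, 0.756585)
phase 2: p=0.1726, T=0.335, ωT=1.012471, cosh=1.557856, sinh=1.194536; start (x,ẋ)=(0.110139, 0.756585) → end (x,ẋ)=(0.374328, 0.953151)
phase 3: p=0.3874, T=0.456, ωT=1.378169, cosh=2.109835, sinh=1.857795; start (x,ẋ)=(0.374328, 0.953151) → end (x,ẋ)=(0.945718, 1.937594)

x = 0.9457, ẋ = 1.9376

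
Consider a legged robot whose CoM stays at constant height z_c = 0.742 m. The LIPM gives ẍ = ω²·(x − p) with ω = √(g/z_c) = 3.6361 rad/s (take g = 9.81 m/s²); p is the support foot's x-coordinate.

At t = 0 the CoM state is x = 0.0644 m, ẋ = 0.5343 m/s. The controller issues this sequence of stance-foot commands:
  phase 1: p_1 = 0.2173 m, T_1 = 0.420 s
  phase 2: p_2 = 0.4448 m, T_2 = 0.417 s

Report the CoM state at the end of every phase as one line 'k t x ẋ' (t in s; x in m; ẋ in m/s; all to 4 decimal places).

phase 1: p=0.2173, T=0.420, ωT=1.527162, cosh=2.411120, sinh=2.193969; start (x,ẋ)=(0.064400, 0.534300) → end (x,ẋ)=(0.171028, 0.068503)
phase 2: p=0.4448, T=0.417, ωT=1.516254, cosh=2.387331, sinh=2.167798; start (x,ẋ)=(0.171028, 0.068503) → end (x,ẋ)=(-0.167942, -1.994418)

1 0.4200 0.1710 0.0685
2 0.8370 -0.1679 -1.9944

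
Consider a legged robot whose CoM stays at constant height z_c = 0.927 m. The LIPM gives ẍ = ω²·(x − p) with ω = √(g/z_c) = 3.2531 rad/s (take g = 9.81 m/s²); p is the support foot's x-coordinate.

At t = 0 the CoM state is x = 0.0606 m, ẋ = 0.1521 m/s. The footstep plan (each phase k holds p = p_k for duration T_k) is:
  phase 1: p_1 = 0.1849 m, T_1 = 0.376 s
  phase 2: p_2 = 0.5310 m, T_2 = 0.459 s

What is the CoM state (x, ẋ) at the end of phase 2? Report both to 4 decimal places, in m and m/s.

x = -0.8702, ẋ = -4.2686

phase 1: p=0.1849, T=0.376, ωT=1.223166, cosh=1.846112, sinh=1.551815; start (x,ẋ)=(0.060600, 0.152100) → end (x,ẋ)=(0.027984, -0.346699)
phase 2: p=0.5310, T=0.459, ωT=1.493173, cosh=2.337928, sinh=2.113269; start (x,ẋ)=(0.027984, -0.346699) → end (x,ẋ)=(-0.870236, -4.268628)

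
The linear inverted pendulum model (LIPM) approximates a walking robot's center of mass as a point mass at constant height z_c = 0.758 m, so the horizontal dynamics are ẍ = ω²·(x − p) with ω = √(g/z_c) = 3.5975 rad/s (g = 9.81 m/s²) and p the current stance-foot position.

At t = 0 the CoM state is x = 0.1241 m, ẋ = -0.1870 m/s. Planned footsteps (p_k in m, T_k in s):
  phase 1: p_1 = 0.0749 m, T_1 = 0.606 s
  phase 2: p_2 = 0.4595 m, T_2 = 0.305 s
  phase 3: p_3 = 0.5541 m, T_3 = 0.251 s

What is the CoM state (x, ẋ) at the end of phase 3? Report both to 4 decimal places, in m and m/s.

x = -1.1191, ẋ = -5.6998

phase 1: p=0.0749, T=0.606, ωT=2.180085, cosh=4.480045, sinh=4.367013; start (x,ẋ)=(0.124100, -0.187000) → end (x,ẋ)=(0.068319, -0.064820)
phase 2: p=0.4595, T=0.305, ωT=1.097238, cosh=1.664835, sinh=1.331043; start (x,ẋ)=(0.068319, -0.064820) → end (x,ẋ)=(-0.215736, -1.981059)
phase 3: p=0.5541, T=0.251, ωT=0.902973, cosh=1.436144, sinh=1.030781; start (x,ẋ)=(-0.215736, -1.981059) → end (x,ẋ)=(-1.119122, -5.699818)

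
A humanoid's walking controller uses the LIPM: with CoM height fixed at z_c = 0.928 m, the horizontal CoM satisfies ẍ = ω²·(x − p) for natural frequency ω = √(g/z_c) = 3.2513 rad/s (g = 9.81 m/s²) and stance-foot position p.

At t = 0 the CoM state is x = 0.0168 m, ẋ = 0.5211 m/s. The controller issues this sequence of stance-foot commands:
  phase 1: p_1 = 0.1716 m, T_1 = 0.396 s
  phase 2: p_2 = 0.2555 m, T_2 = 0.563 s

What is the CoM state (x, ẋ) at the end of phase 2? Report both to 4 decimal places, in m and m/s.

phase 1: p=0.1716, T=0.396, ωT=1.287515, cosh=1.949863, sinh=1.673907; start (x,ẋ)=(0.016800, 0.521100) → end (x,ẋ)=(0.138046, 0.173594)
phase 2: p=0.2555, T=0.563, ωT=1.830482, cosh=3.198614, sinh=3.038278; start (x,ẋ)=(0.138046, 0.173594) → end (x,ẋ)=(0.042029, -0.604996)

x = 0.0420, ẋ = -0.6050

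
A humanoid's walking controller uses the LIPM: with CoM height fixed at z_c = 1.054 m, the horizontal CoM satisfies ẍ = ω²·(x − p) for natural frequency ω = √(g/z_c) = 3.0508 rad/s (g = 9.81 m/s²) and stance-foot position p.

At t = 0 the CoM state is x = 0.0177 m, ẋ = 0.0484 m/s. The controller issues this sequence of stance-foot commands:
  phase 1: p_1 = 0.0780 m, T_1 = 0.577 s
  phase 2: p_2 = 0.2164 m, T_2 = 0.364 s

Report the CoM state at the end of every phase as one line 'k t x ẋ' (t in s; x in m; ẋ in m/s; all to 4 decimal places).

phase 1: p=0.0780, T=0.577, ωT=1.760312, cosh=2.993120, sinh=2.821129; start (x,ẋ)=(0.017700, 0.048400) → end (x,ẋ)=(-0.057729, -0.374117)
phase 2: p=0.2164, T=0.364, ωT=1.110491, cosh=1.682623, sinh=1.353226; start (x,ẋ)=(-0.057729, -0.374117) → end (x,ẋ)=(-0.410800, -1.761217)

1 0.5770 -0.0577 -0.3741
2 0.9410 -0.4108 -1.7612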